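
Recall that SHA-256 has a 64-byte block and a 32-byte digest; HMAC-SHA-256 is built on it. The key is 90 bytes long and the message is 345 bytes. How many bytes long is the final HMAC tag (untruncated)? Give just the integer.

32

The tag is one SHA-256 digest: 32 bytes.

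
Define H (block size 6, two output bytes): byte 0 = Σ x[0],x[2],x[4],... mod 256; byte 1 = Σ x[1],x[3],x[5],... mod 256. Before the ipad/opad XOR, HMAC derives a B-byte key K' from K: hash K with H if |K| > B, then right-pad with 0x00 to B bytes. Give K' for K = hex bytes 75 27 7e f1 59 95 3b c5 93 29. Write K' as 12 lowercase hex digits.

|K| = 10 > B = 6, so first hash the key.
H(K): even-index sum = 538 mod 256 = 26; odd-index sum = 667 mod 256 = 155 → 1a 9b.
Zero-pad H(K) = 1a 9b to 6 bytes: K' = 1a 9b 00 00 00 00.

1a9b00000000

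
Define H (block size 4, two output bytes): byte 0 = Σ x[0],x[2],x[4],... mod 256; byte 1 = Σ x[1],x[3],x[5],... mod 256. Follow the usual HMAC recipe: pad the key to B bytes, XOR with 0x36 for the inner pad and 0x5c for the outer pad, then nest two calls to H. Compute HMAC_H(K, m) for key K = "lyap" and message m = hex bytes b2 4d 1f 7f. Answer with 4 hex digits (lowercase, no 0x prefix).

Key "lyap" = 6c 79 61 70 is exactly B = 4 bytes: K' = 6c 79 61 70.
K' ⊕ ipad = 5a 4f 57 46.  K' ⊕ opad = 30 25 3d 2c.
Inner input = (K'⊕ipad) ∥ m = 5a 4f 57 46 ∥ b2 4d 1f 7f.
Inner hash: even-index sum = 386 mod 256 = 130; odd-index sum = 353 mod 256 = 97 → 82 61.
Outer input = (K'⊕opad) ∥ inner = 30 25 3d 2c ∥ 82 61.
Outer hash (tag): even-index sum = 239 mod 256 = 239; odd-index sum = 178 mod 256 = 178 → ef b2.

efb2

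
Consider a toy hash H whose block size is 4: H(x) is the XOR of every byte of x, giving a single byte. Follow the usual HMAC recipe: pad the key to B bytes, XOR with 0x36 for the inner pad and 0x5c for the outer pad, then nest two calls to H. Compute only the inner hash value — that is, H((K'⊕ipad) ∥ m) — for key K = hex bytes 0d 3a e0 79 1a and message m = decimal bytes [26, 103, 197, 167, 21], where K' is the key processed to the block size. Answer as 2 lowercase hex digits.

Key hex bytes 0d 3a e0 79 1a is 5 bytes > B = 4, so hash it first: H(key) = b4, then zero-pad to 4 bytes: K' = b4 00 00 00.
K' ⊕ ipad = 82 36 36 36.
Inner input = 82 36 36 36 ∥ 1a 67 c5 a7 15.
Inner hash: XOR 82⊕36⊕36⊕36⊕1a⊕67⊕c5⊕a7⊕15 = be.

be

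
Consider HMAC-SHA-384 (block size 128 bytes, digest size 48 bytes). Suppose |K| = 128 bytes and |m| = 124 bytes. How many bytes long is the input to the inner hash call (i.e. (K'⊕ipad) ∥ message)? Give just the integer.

252

Key is 128 ≤ 128 bytes, zero-padded: |K'| = 128.
Inner input = (K'⊕ipad) ∥ m → 128 + 124 = 252 bytes.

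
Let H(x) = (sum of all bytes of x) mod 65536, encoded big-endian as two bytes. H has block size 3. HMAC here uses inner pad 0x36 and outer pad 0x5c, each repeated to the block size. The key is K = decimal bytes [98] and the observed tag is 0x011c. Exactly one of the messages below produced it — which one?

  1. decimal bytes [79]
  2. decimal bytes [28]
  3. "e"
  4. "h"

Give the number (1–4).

3

Key decimal bytes [98] = 62 is 1 byte ≤ B = 3; zero-pad to 3 bytes: K' = 62 00 00.
K' ⊕ ipad = 54 36 36; K' ⊕ opad = 3e 5c 5c.
m1: inner = H(54 36 36 4f) = 01 0f; tag = H(3e 5c 5c 01 0f) = 0106
m2: inner = H(54 36 36 1c) = 00 dc; tag = H(3e 5c 5c 00 dc) = 01d2
m3: inner = H(54 36 36 65) = 01 25; tag = H(3e 5c 5c 01 25) = 011c ← matches
m4: inner = H(54 36 36 68) = 01 28; tag = H(3e 5c 5c 01 28) = 011f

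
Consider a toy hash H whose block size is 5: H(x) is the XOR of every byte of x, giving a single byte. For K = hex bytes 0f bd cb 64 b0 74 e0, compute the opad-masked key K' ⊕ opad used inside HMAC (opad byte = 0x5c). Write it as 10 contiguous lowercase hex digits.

Key hex bytes 0f bd cb 64 b0 74 e0 is 7 bytes > B = 5, so hash it first: H(key) = 39, then zero-pad to 5 bytes: K' = 39 00 00 00 00.
XOR each byte with 0x5c: 39⊕5c=65, 00⊕5c=5c, 00⊕5c=5c, 00⊕5c=5c, 00⊕5c=5c.

655c5c5c5c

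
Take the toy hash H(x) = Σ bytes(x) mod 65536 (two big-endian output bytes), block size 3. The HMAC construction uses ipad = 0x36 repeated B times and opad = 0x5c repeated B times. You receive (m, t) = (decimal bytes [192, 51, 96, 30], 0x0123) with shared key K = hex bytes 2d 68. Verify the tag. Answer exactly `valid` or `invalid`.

valid

Key hex bytes 2d 68 is 2 bytes ≤ B = 3; zero-pad to 3 bytes: K' = 2d 68 00.
K' ⊕ ipad = 1b 5e 36; K' ⊕ opad = 71 34 5c.
Inner hash: sum = 27+94+54+192+51+96+30 = 544 → 02 20.
Outer hash (recomputed tag): sum = 113+52+92+2+32 = 291 → 01 23.
Recomputed tag = 0123; claimed = 0123 → match.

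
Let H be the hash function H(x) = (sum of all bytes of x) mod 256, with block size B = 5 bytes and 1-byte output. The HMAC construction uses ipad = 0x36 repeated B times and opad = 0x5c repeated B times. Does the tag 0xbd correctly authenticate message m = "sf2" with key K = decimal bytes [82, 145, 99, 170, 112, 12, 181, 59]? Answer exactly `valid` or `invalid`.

valid

Key decimal bytes [82, 145, 99, 170, 112, 12, 181, 59] = 52 91 63 aa 70 0c b5 3b is 8 bytes > B = 5, so hash it first: H(key) = 5c, then zero-pad to 5 bytes: K' = 5c 00 00 00 00.
K' ⊕ ipad = 6a 36 36 36 36; K' ⊕ opad = 00 5c 5c 5c 5c.
Inner hash: sum = 106+54+54+54+54+115+102+50 = 589; mod 256 = 77 → 4d.
Outer hash (recomputed tag): sum = 0+92+92+92+92+77 = 445; mod 256 = 189 → bd.
Recomputed tag = bd; claimed = bd → match.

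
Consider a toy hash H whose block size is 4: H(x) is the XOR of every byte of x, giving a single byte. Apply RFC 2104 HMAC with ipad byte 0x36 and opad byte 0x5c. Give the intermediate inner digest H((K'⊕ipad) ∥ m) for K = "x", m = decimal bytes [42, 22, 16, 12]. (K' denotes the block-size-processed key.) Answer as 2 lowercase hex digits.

Key "x" = 78 is 1 byte ≤ B = 4; zero-pad to 4 bytes: K' = 78 00 00 00.
K' ⊕ ipad = 4e 36 36 36.
Inner input = 4e 36 36 36 ∥ 2a 16 10 0c.
Inner hash: XOR 4e⊕36⊕36⊕36⊕2a⊕16⊕10⊕0c = 58.

58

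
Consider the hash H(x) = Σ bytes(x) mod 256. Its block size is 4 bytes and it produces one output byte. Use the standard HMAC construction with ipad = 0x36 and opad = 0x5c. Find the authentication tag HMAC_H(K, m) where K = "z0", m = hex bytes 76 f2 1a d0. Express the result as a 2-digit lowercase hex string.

5a

Key "z0" = 7a 30 is 2 bytes ≤ B = 4; zero-pad to 4 bytes: K' = 7a 30 00 00.
K' ⊕ ipad = 4c 06 36 36.  K' ⊕ opad = 26 6c 5c 5c.
Inner input = (K'⊕ipad) ∥ m = 4c 06 36 36 ∥ 76 f2 1a d0.
Inner hash: sum = 76+6+54+54+118+242+26+208 = 784; mod 256 = 16 → 10.
Outer input = (K'⊕opad) ∥ inner = 26 6c 5c 5c ∥ 10.
Outer hash (tag): sum = 38+108+92+92+16 = 346; mod 256 = 90 → 5a.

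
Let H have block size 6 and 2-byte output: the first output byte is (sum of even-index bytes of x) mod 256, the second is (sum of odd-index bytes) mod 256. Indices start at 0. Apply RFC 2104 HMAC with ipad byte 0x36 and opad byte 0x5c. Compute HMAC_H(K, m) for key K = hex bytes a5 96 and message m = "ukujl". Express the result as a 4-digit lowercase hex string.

0663

Key hex bytes a5 96 is 2 bytes ≤ B = 6; zero-pad to 6 bytes: K' = a5 96 00 00 00 00.
K' ⊕ ipad = 93 a0 36 36 36 36.  K' ⊕ opad = f9 ca 5c 5c 5c 5c.
Inner input = (K'⊕ipad) ∥ m = 93 a0 36 36 36 36 ∥ 75 6b 75 6a 6c.
Inner hash: even-index sum = 597 mod 256 = 85; odd-index sum = 481 mod 256 = 225 → 55 e1.
Outer input = (K'⊕opad) ∥ inner = f9 ca 5c 5c 5c 5c ∥ 55 e1.
Outer hash (tag): even-index sum = 518 mod 256 = 6; odd-index sum = 611 mod 256 = 99 → 06 63.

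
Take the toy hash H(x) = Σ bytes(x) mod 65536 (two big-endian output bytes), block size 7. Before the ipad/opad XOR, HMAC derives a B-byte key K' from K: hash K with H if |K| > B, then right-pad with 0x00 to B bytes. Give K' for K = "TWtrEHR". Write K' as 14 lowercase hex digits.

Key "TWtrEHR" = 54 57 74 72 45 48 52 is exactly B = 7 bytes: K' = 54 57 74 72 45 48 52.

54577472454852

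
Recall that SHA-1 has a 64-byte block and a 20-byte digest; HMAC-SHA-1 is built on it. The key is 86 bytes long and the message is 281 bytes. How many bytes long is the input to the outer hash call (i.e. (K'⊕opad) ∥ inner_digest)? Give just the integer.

Key is 86 > 64 bytes, so it is hashed to 20 bytes then zero-padded to 64: |K'| = 64.
Outer input = (K'⊕opad) ∥ H(inner) → 64 + 20 = 84 bytes.

84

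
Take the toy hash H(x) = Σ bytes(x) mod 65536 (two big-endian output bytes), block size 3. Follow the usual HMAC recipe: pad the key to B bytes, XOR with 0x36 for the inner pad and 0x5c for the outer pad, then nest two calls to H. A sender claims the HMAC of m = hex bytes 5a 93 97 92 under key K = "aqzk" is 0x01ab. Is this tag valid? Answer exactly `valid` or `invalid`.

valid

Key "aqzk" = 61 71 7a 6b is 4 bytes > B = 3, so hash it first: H(key) = 01 b7, then zero-pad to 3 bytes: K' = 01 b7 00.
K' ⊕ ipad = 37 81 36; K' ⊕ opad = 5d eb 5c.
Inner hash: sum = 55+129+54+90+147+151+146 = 772 → 03 04.
Outer hash (recomputed tag): sum = 93+235+92+3+4 = 427 → 01 ab.
Recomputed tag = 01ab; claimed = 01ab → match.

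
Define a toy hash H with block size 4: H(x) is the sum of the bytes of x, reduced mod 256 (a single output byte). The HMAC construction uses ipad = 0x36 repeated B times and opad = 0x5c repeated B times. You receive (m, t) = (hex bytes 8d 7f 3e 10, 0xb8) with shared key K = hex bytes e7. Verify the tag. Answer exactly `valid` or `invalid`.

Key hex bytes e7 is 1 byte ≤ B = 4; zero-pad to 4 bytes: K' = e7 00 00 00.
K' ⊕ ipad = d1 36 36 36; K' ⊕ opad = bb 5c 5c 5c.
Inner hash: sum = 209+54+54+54+141+127+62+16 = 717; mod 256 = 205 → cd.
Outer hash (recomputed tag): sum = 187+92+92+92+205 = 668; mod 256 = 156 → 9c.
Recomputed tag = 9c; claimed = b8 → mismatch.

invalid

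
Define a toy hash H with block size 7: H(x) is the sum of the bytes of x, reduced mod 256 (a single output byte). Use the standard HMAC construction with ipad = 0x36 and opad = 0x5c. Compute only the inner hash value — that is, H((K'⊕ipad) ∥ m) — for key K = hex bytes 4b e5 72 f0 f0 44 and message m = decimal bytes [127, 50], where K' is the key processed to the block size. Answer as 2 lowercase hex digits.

79

Key hex bytes 4b e5 72 f0 f0 44 is 6 bytes ≤ B = 7; zero-pad to 7 bytes: K' = 4b e5 72 f0 f0 44 00.
K' ⊕ ipad = 7d d3 44 c6 c6 72 36.
Inner input = 7d d3 44 c6 c6 72 36 ∥ 7f 32.
Inner hash: sum = 125+211+68+198+198+114+54+127+50 = 1145; mod 256 = 121 → 79.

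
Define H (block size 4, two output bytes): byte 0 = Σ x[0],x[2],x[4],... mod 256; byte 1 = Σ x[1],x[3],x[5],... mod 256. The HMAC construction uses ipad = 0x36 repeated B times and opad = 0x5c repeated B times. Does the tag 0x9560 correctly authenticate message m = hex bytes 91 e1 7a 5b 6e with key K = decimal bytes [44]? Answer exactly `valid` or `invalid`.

valid

Key decimal bytes [44] = 2c is 1 byte ≤ B = 4; zero-pad to 4 bytes: K' = 2c 00 00 00.
K' ⊕ ipad = 1a 36 36 36; K' ⊕ opad = 70 5c 5c 5c.
Inner hash: even-index sum = 457 mod 256 = 201; odd-index sum = 424 mod 256 = 168 → c9 a8.
Outer hash (recomputed tag): even-index sum = 405 mod 256 = 149; odd-index sum = 352 mod 256 = 96 → 95 60.
Recomputed tag = 9560; claimed = 9560 → match.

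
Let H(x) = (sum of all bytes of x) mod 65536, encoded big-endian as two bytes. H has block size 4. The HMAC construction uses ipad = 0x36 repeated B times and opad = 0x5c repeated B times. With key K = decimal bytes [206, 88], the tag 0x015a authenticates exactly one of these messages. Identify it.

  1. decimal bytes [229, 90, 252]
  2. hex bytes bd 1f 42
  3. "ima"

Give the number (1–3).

Key decimal bytes [206, 88] = ce 58 is 2 bytes ≤ B = 4; zero-pad to 4 bytes: K' = ce 58 00 00.
K' ⊕ ipad = f8 6e 36 36; K' ⊕ opad = 92 04 5c 5c.
m1: inner = H(f8 6e 36 36 e5 5a fc) = 04 0d; tag = H(92 04 5c 5c 04 0d) = 015f
m2: inner = H(f8 6e 36 36 bd 1f 42) = 02 f0; tag = H(92 04 5c 5c 02 f0) = 0240
m3: inner = H(f8 6e 36 36 69 6d 61) = 03 09; tag = H(92 04 5c 5c 03 09) = 015a ← matches

3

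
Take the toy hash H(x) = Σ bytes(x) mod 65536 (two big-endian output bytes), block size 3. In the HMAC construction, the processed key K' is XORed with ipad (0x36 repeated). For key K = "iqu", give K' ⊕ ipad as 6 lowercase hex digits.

Key "iqu" = 69 71 75 is exactly B = 3 bytes: K' = 69 71 75.
XOR each byte with 0x36: 69⊕36=5f, 71⊕36=47, 75⊕36=43.

5f4743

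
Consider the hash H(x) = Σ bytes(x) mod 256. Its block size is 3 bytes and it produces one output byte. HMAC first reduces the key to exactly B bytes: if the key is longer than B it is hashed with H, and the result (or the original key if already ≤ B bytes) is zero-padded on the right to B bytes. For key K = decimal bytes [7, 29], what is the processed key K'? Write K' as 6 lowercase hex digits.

Key decimal bytes [7, 29] = 07 1d is 2 bytes ≤ B = 3; zero-pad to 3 bytes: K' = 07 1d 00.

071d00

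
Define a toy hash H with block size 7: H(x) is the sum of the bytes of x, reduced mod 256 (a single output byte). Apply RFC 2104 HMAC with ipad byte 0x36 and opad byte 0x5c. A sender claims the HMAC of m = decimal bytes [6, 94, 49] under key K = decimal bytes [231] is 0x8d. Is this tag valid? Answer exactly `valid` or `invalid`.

Key decimal bytes [231] = e7 is 1 byte ≤ B = 7; zero-pad to 7 bytes: K' = e7 00 00 00 00 00 00.
K' ⊕ ipad = d1 36 36 36 36 36 36; K' ⊕ opad = bb 5c 5c 5c 5c 5c 5c.
Inner hash: sum = 209+54+54+54+54+54+54+6+94+49 = 682; mod 256 = 170 → aa.
Outer hash (recomputed tag): sum = 187+92+92+92+92+92+92+170 = 909; mod 256 = 141 → 8d.
Recomputed tag = 8d; claimed = 8d → match.

valid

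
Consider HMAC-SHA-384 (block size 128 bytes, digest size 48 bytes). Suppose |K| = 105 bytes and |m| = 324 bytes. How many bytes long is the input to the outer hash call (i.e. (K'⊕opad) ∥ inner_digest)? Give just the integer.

176

Key is 105 ≤ 128 bytes, zero-padded: |K'| = 128.
Outer input = (K'⊕opad) ∥ H(inner) → 128 + 48 = 176 bytes.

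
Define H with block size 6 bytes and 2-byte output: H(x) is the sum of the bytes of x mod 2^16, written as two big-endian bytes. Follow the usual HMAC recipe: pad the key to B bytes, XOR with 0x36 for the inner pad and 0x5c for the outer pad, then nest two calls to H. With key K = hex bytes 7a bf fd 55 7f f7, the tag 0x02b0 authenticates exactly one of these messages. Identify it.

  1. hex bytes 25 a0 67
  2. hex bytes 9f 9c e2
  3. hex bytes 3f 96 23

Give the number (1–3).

2

Key hex bytes 7a bf fd 55 7f f7 is exactly B = 6 bytes: K' = 7a bf fd 55 7f f7.
K' ⊕ ipad = 4c 89 cb 63 49 c1; K' ⊕ opad = 26 e3 a1 09 23 ab.
m1: inner = H(4c 89 cb 63 49 c1 25 a0 67) = 04 39; tag = H(26 e3 a1 09 23 ab 04 39) = 02be
m2: inner = H(4c 89 cb 63 49 c1 9f 9c e2) = 05 2a; tag = H(26 e3 a1 09 23 ab 05 2a) = 02b0 ← matches
m3: inner = H(4c 89 cb 63 49 c1 3f 96 23) = 04 05; tag = H(26 e3 a1 09 23 ab 04 05) = 028a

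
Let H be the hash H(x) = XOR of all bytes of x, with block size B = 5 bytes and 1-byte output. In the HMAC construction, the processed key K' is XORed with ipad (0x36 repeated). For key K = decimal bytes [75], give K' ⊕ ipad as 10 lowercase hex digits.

Key decimal bytes [75] = 4b is 1 byte ≤ B = 5; zero-pad to 5 bytes: K' = 4b 00 00 00 00.
XOR each byte with 0x36: 4b⊕36=7d, 00⊕36=36, 00⊕36=36, 00⊕36=36, 00⊕36=36.

7d36363636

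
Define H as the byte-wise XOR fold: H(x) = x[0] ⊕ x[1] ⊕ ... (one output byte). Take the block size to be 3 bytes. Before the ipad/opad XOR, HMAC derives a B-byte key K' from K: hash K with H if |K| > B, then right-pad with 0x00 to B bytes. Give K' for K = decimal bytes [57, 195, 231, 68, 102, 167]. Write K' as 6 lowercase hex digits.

|K| = 6 > B = 3, so first hash the key.
H(K): XOR 39⊕c3⊕e7⊕44⊕66⊕a7 = 98.
Zero-pad H(K) = 98 to 3 bytes: K' = 98 00 00.

980000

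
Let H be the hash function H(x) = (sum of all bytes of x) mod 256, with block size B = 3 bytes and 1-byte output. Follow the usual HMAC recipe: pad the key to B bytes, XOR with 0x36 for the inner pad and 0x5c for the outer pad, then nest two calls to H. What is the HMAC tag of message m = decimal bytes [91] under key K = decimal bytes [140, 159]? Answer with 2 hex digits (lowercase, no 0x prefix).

e3

Key decimal bytes [140, 159] = 8c 9f is 2 bytes ≤ B = 3; zero-pad to 3 bytes: K' = 8c 9f 00.
K' ⊕ ipad = ba a9 36.  K' ⊕ opad = d0 c3 5c.
Inner input = (K'⊕ipad) ∥ m = ba a9 36 ∥ 5b.
Inner hash: sum = 186+169+54+91 = 500; mod 256 = 244 → f4.
Outer input = (K'⊕opad) ∥ inner = d0 c3 5c ∥ f4.
Outer hash (tag): sum = 208+195+92+244 = 739; mod 256 = 227 → e3.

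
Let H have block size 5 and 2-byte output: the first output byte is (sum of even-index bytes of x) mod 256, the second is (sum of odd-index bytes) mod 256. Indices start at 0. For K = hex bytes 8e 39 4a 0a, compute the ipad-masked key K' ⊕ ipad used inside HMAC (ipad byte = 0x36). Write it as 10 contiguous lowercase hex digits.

b80f7c3c36

Key hex bytes 8e 39 4a 0a is 4 bytes ≤ B = 5; zero-pad to 5 bytes: K' = 8e 39 4a 0a 00.
XOR each byte with 0x36: 8e⊕36=b8, 39⊕36=0f, 4a⊕36=7c, 0a⊕36=3c, 00⊕36=36.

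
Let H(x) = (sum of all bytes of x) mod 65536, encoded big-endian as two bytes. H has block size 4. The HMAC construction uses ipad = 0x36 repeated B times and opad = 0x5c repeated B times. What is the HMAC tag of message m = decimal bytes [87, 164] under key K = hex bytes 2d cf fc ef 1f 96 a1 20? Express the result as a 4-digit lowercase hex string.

Key hex bytes 2d cf fc ef 1f 96 a1 20 is 8 bytes > B = 4, so hash it first: H(key) = 04 5d, then zero-pad to 4 bytes: K' = 04 5d 00 00.
K' ⊕ ipad = 32 6b 36 36.  K' ⊕ opad = 58 01 5c 5c.
Inner input = (K'⊕ipad) ∥ m = 32 6b 36 36 ∥ 57 a4.
Inner hash: sum = 50+107+54+54+87+164 = 516 → 02 04.
Outer input = (K'⊕opad) ∥ inner = 58 01 5c 5c ∥ 02 04.
Outer hash (tag): sum = 88+1+92+92+2+4 = 279 → 01 17.

0117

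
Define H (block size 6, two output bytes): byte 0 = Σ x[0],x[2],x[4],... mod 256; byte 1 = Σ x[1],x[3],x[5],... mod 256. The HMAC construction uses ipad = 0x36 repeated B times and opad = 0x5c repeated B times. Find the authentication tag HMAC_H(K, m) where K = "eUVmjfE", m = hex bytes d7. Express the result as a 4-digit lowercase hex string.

8db6

Key "eUVmjfE" = 65 55 56 6d 6a 66 45 is 7 bytes > B = 6, so hash it first: H(key) = 6a 28, then zero-pad to 6 bytes: K' = 6a 28 00 00 00 00.
K' ⊕ ipad = 5c 1e 36 36 36 36.  K' ⊕ opad = 36 74 5c 5c 5c 5c.
Inner input = (K'⊕ipad) ∥ m = 5c 1e 36 36 36 36 ∥ d7.
Inner hash: even-index sum = 415 mod 256 = 159; odd-index sum = 138 mod 256 = 138 → 9f 8a.
Outer input = (K'⊕opad) ∥ inner = 36 74 5c 5c 5c 5c ∥ 9f 8a.
Outer hash (tag): even-index sum = 397 mod 256 = 141; odd-index sum = 438 mod 256 = 182 → 8d b6.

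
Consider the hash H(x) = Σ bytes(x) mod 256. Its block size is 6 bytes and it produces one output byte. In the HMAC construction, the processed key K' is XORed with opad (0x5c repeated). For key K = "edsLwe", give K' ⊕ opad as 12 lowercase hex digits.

39382f102b39

Key "edsLwe" = 65 64 73 4c 77 65 is exactly B = 6 bytes: K' = 65 64 73 4c 77 65.
XOR each byte with 0x5c: 65⊕5c=39, 64⊕5c=38, 73⊕5c=2f, 4c⊕5c=10, 77⊕5c=2b, 65⊕5c=39.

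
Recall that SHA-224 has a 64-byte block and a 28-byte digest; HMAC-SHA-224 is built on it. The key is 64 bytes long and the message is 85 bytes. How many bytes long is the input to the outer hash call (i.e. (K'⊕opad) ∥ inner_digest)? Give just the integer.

92

Key is 64 ≤ 64 bytes, zero-padded: |K'| = 64.
Outer input = (K'⊕opad) ∥ H(inner) → 64 + 28 = 92 bytes.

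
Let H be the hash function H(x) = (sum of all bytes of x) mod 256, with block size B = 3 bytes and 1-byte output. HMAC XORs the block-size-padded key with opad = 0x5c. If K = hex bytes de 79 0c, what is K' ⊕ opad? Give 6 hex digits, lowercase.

822550

Key hex bytes de 79 0c is exactly B = 3 bytes: K' = de 79 0c.
XOR each byte with 0x5c: de⊕5c=82, 79⊕5c=25, 0c⊕5c=50.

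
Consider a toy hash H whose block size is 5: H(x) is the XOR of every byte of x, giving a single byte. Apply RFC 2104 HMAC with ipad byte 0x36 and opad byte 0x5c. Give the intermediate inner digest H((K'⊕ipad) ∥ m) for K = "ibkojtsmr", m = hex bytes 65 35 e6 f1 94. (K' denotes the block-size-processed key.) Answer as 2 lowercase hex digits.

Key "ibkojtsmr" = 69 62 6b 6f 6a 74 73 6d 72 is 9 bytes > B = 5, so hash it first: H(key) = 7d, then zero-pad to 5 bytes: K' = 7d 00 00 00 00.
K' ⊕ ipad = 4b 36 36 36 36.
Inner input = 4b 36 36 36 36 ∥ 65 35 e6 f1 94.
Inner hash: XOR 4b⊕36⊕36⊕36⊕36⊕65⊕35⊕e6⊕f1⊕94 = 98.

98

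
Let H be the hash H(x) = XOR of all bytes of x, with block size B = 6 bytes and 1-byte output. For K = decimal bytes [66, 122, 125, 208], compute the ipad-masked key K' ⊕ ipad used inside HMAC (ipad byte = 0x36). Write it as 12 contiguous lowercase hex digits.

Key decimal bytes [66, 122, 125, 208] = 42 7a 7d d0 is 4 bytes ≤ B = 6; zero-pad to 6 bytes: K' = 42 7a 7d d0 00 00.
XOR each byte with 0x36: 42⊕36=74, 7a⊕36=4c, 7d⊕36=4b, d0⊕36=e6, 00⊕36=36, 00⊕36=36.

744c4be63636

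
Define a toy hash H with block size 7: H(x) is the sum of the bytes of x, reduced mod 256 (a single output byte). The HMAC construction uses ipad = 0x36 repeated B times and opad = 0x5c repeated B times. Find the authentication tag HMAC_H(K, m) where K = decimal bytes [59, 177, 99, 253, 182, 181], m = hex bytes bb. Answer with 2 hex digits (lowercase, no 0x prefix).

0b

Key decimal bytes [59, 177, 99, 253, 182, 181] = 3b b1 63 fd b6 b5 is 6 bytes ≤ B = 7; zero-pad to 7 bytes: K' = 3b b1 63 fd b6 b5 00.
K' ⊕ ipad = 0d 87 55 cb 80 83 36.  K' ⊕ opad = 67 ed 3f a1 ea e9 5c.
Inner input = (K'⊕ipad) ∥ m = 0d 87 55 cb 80 83 36 ∥ bb.
Inner hash: sum = 13+135+85+203+128+131+54+187 = 936; mod 256 = 168 → a8.
Outer input = (K'⊕opad) ∥ inner = 67 ed 3f a1 ea e9 5c ∥ a8.
Outer hash (tag): sum = 103+237+63+161+234+233+92+168 = 1291; mod 256 = 11 → 0b.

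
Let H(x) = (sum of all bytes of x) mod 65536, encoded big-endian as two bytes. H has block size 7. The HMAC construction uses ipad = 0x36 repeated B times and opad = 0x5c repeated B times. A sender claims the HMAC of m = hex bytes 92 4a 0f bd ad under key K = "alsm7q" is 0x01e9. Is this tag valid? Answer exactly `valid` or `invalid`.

valid

Key "alsm7q" = 61 6c 73 6d 37 71 is 6 bytes ≤ B = 7; zero-pad to 7 bytes: K' = 61 6c 73 6d 37 71 00.
K' ⊕ ipad = 57 5a 45 5b 01 47 36; K' ⊕ opad = 3d 30 2f 31 6b 2d 5c.
Inner hash: sum = 87+90+69+91+1+71+54+146+74+15+189+173 = 1060 → 04 24.
Outer hash (recomputed tag): sum = 61+48+47+49+107+45+92+4+36 = 489 → 01 e9.
Recomputed tag = 01e9; claimed = 01e9 → match.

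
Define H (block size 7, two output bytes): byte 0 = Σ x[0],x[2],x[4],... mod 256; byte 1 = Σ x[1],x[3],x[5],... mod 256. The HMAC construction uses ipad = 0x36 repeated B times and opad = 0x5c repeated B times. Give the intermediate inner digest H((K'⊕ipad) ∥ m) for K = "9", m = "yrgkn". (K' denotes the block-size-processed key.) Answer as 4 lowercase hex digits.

8ef0

Key "9" = 39 is 1 byte ≤ B = 7; zero-pad to 7 bytes: K' = 39 00 00 00 00 00 00.
K' ⊕ ipad = 0f 36 36 36 36 36 36.
Inner input = 0f 36 36 36 36 36 36 ∥ 79 72 67 6b 6e.
Inner hash: even-index sum = 398 mod 256 = 142; odd-index sum = 496 mod 256 = 240 → 8e f0.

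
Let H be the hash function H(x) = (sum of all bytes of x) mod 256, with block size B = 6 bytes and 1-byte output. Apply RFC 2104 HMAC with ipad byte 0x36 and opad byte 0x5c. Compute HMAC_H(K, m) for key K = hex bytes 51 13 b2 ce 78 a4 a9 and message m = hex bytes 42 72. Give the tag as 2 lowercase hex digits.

Key hex bytes 51 13 b2 ce 78 a4 a9 is 7 bytes > B = 6, so hash it first: H(key) = a9, then zero-pad to 6 bytes: K' = a9 00 00 00 00 00.
K' ⊕ ipad = 9f 36 36 36 36 36.  K' ⊕ opad = f5 5c 5c 5c 5c 5c.
Inner input = (K'⊕ipad) ∥ m = 9f 36 36 36 36 36 ∥ 42 72.
Inner hash: sum = 159+54+54+54+54+54+66+114 = 609; mod 256 = 97 → 61.
Outer input = (K'⊕opad) ∥ inner = f5 5c 5c 5c 5c 5c ∥ 61.
Outer hash (tag): sum = 245+92+92+92+92+92+97 = 802; mod 256 = 34 → 22.

22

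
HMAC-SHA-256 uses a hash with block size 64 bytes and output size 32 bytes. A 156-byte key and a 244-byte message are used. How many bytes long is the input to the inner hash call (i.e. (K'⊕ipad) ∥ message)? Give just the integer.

Key is 156 > 64 bytes, so it is hashed to 32 bytes then zero-padded to 64: |K'| = 64.
Inner input = (K'⊕ipad) ∥ m → 64 + 244 = 308 bytes.

308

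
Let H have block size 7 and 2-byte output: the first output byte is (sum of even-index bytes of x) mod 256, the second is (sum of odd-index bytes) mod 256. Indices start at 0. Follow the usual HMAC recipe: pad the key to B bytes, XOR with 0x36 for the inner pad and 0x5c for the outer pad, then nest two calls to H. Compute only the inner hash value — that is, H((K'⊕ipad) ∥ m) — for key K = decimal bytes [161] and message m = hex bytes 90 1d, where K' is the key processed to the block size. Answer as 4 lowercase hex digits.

5632

Key decimal bytes [161] = a1 is 1 byte ≤ B = 7; zero-pad to 7 bytes: K' = a1 00 00 00 00 00 00.
K' ⊕ ipad = 97 36 36 36 36 36 36.
Inner input = 97 36 36 36 36 36 36 ∥ 90 1d.
Inner hash: even-index sum = 342 mod 256 = 86; odd-index sum = 306 mod 256 = 50 → 56 32.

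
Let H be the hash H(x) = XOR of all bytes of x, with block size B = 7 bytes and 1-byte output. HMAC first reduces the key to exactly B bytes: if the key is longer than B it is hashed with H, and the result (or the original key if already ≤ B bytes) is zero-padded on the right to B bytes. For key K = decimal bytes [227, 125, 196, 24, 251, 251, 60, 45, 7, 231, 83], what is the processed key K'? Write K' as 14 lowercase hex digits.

|K| = 11 > B = 7, so first hash the key.
H(K): XOR e3⊕7d⊕c4⊕18⊕fb⊕fb⊕3c⊕2d⊕07⊕e7⊕53 = e0.
Zero-pad H(K) = e0 to 7 bytes: K' = e0 00 00 00 00 00 00.

e0000000000000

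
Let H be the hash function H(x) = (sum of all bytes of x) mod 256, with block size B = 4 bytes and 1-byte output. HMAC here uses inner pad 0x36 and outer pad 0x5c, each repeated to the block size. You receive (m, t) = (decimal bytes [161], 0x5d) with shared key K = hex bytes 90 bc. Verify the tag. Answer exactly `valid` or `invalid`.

Key hex bytes 90 bc is 2 bytes ≤ B = 4; zero-pad to 4 bytes: K' = 90 bc 00 00.
K' ⊕ ipad = a6 8a 36 36; K' ⊕ opad = cc e0 5c 5c.
Inner hash: sum = 166+138+54+54+161 = 573; mod 256 = 61 → 3d.
Outer hash (recomputed tag): sum = 204+224+92+92+61 = 673; mod 256 = 161 → a1.
Recomputed tag = a1; claimed = 5d → mismatch.

invalid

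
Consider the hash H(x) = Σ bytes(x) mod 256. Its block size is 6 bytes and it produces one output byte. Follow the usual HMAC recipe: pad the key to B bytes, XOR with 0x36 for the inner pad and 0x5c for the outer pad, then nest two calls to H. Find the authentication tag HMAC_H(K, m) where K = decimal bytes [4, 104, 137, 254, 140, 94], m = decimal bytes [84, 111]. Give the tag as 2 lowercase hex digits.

Key decimal bytes [4, 104, 137, 254, 140, 94] = 04 68 89 fe 8c 5e is exactly B = 6 bytes: K' = 04 68 89 fe 8c 5e.
K' ⊕ ipad = 32 5e bf c8 ba 68.  K' ⊕ opad = 58 34 d5 a2 d0 02.
Inner input = (K'⊕ipad) ∥ m = 32 5e bf c8 ba 68 ∥ 54 6f.
Inner hash: sum = 50+94+191+200+186+104+84+111 = 1020; mod 256 = 252 → fc.
Outer input = (K'⊕opad) ∥ inner = 58 34 d5 a2 d0 02 ∥ fc.
Outer hash (tag): sum = 88+52+213+162+208+2+252 = 977; mod 256 = 209 → d1.

d1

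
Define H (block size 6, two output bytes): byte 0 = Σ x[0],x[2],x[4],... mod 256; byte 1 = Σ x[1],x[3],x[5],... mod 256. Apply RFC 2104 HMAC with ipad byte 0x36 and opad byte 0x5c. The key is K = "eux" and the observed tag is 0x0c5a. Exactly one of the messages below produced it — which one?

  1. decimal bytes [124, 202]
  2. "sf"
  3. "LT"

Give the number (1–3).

Key "eux" = 65 75 78 is 3 bytes ≤ B = 6; zero-pad to 6 bytes: K' = 65 75 78 00 00 00.
K' ⊕ ipad = 53 43 4e 36 36 36; K' ⊕ opad = 39 29 24 5c 5c 5c.
m1: inner = H(53 43 4e 36 36 36 7c ca) = 53 79; tag = H(39 29 24 5c 5c 5c 53 79) = 0c5a ← matches
m2: inner = H(53 43 4e 36 36 36 73 66) = 4a 15; tag = H(39 29 24 5c 5c 5c 4a 15) = 03f6
m3: inner = H(53 43 4e 36 36 36 4c 54) = 23 03; tag = H(39 29 24 5c 5c 5c 23 03) = dce4

1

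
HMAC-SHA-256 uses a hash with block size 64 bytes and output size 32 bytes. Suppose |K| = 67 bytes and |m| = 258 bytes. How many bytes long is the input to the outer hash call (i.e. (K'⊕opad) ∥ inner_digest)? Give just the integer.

Key is 67 > 64 bytes, so it is hashed to 32 bytes then zero-padded to 64: |K'| = 64.
Outer input = (K'⊕opad) ∥ H(inner) → 64 + 32 = 96 bytes.

96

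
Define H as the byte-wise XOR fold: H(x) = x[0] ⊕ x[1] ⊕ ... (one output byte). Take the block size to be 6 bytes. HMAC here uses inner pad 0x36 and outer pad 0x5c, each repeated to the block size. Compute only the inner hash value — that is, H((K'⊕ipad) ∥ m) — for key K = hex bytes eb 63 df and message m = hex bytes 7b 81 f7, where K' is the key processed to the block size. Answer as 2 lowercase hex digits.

Key hex bytes eb 63 df is 3 bytes ≤ B = 6; zero-pad to 6 bytes: K' = eb 63 df 00 00 00.
K' ⊕ ipad = dd 55 e9 36 36 36.
Inner input = dd 55 e9 36 36 36 ∥ 7b 81 f7.
Inner hash: XOR dd⊕55⊕e9⊕36⊕36⊕36⊕7b⊕81⊕f7 = 5a.

5a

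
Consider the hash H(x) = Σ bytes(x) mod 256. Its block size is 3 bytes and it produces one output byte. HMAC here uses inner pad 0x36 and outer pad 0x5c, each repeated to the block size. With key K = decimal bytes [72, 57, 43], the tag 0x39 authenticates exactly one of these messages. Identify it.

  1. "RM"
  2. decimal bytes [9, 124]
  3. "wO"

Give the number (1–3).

Key decimal bytes [72, 57, 43] = 48 39 2b is exactly B = 3 bytes: K' = 48 39 2b.
K' ⊕ ipad = 7e 0f 1d; K' ⊕ opad = 14 65 77.
m1: inner = H(7e 0f 1d 52 4d) = 49; tag = H(14 65 77 49) = 39 ← matches
m2: inner = H(7e 0f 1d 09 7c) = 2f; tag = H(14 65 77 2f) = 1f
m3: inner = H(7e 0f 1d 77 4f) = 70; tag = H(14 65 77 70) = 60

1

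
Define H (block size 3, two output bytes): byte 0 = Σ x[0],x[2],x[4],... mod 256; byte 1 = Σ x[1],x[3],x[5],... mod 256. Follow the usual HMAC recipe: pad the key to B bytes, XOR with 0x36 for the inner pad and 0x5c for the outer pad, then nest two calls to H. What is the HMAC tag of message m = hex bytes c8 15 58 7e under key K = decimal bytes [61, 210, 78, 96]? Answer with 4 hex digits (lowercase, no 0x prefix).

Key decimal bytes [61, 210, 78, 96] = 3d d2 4e 60 is 4 bytes > B = 3, so hash it first: H(key) = 8b 32, then zero-pad to 3 bytes: K' = 8b 32 00.
K' ⊕ ipad = bd 04 36.  K' ⊕ opad = d7 6e 5c.
Inner input = (K'⊕ipad) ∥ m = bd 04 36 ∥ c8 15 58 7e.
Inner hash: even-index sum = 390 mod 256 = 134; odd-index sum = 292 mod 256 = 36 → 86 24.
Outer input = (K'⊕opad) ∥ inner = d7 6e 5c ∥ 86 24.
Outer hash (tag): even-index sum = 343 mod 256 = 87; odd-index sum = 244 mod 256 = 244 → 57 f4.

57f4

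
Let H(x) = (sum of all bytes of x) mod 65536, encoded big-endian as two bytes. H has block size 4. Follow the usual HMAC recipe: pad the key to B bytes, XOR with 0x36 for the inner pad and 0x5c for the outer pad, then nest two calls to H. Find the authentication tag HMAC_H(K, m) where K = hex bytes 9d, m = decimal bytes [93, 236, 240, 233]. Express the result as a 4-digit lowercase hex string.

0248

Key hex bytes 9d is 1 byte ≤ B = 4; zero-pad to 4 bytes: K' = 9d 00 00 00.
K' ⊕ ipad = ab 36 36 36.  K' ⊕ opad = c1 5c 5c 5c.
Inner input = (K'⊕ipad) ∥ m = ab 36 36 36 ∥ 5d ec f0 e9.
Inner hash: sum = 171+54+54+54+93+236+240+233 = 1135 → 04 6f.
Outer input = (K'⊕opad) ∥ inner = c1 5c 5c 5c ∥ 04 6f.
Outer hash (tag): sum = 193+92+92+92+4+111 = 584 → 02 48.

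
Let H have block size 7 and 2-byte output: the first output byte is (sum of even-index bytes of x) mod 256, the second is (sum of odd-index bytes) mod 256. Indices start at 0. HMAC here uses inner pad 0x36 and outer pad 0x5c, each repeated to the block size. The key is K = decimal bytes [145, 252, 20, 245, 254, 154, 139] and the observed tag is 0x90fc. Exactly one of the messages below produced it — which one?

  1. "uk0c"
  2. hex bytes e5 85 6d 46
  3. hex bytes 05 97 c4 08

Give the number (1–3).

3

Key decimal bytes [145, 252, 20, 245, 254, 154, 139] = 91 fc 14 f5 fe 9a 8b is exactly B = 7 bytes: K' = 91 fc 14 f5 fe 9a 8b.
K' ⊕ ipad = a7 ca 22 c3 c8 ac bd; K' ⊕ opad = cd a0 48 a9 a2 c6 d7.
m1: inner = H(a7 ca 22 c3 c8 ac bd 75 6b 30 63) = 1c de; tag = H(cd a0 48 a9 a2 c6 d7 1c de) = 6c2b
m2: inner = H(a7 ca 22 c3 c8 ac bd e5 85 6d 46) = 19 8b; tag = H(cd a0 48 a9 a2 c6 d7 19 8b) = 1928
m3: inner = H(a7 ca 22 c3 c8 ac bd 05 97 c4 08) = ed 02; tag = H(cd a0 48 a9 a2 c6 d7 ed 02) = 90fc ← matches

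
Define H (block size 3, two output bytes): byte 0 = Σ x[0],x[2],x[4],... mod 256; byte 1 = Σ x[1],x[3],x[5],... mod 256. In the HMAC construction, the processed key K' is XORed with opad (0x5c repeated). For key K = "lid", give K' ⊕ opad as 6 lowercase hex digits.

Key "lid" = 6c 69 64 is exactly B = 3 bytes: K' = 6c 69 64.
XOR each byte with 0x5c: 6c⊕5c=30, 69⊕5c=35, 64⊕5c=38.

303538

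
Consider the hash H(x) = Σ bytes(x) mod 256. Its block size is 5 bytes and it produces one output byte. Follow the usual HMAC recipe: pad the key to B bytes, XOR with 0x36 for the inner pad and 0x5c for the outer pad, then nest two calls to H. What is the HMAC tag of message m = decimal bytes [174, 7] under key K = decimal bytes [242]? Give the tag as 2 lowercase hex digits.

6f

Key decimal bytes [242] = f2 is 1 byte ≤ B = 5; zero-pad to 5 bytes: K' = f2 00 00 00 00.
K' ⊕ ipad = c4 36 36 36 36.  K' ⊕ opad = ae 5c 5c 5c 5c.
Inner input = (K'⊕ipad) ∥ m = c4 36 36 36 36 ∥ ae 07.
Inner hash: sum = 196+54+54+54+54+174+7 = 593; mod 256 = 81 → 51.
Outer input = (K'⊕opad) ∥ inner = ae 5c 5c 5c 5c ∥ 51.
Outer hash (tag): sum = 174+92+92+92+92+81 = 623; mod 256 = 111 → 6f.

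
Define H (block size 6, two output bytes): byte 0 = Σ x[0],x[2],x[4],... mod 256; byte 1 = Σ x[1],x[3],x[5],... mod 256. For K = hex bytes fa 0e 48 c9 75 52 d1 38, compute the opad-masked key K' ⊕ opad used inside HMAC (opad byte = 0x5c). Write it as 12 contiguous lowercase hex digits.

Key hex bytes fa 0e 48 c9 75 52 d1 38 is 8 bytes > B = 6, so hash it first: H(key) = 88 61, then zero-pad to 6 bytes: K' = 88 61 00 00 00 00.
XOR each byte with 0x5c: 88⊕5c=d4, 61⊕5c=3d, 00⊕5c=5c, 00⊕5c=5c, 00⊕5c=5c, 00⊕5c=5c.

d43d5c5c5c5c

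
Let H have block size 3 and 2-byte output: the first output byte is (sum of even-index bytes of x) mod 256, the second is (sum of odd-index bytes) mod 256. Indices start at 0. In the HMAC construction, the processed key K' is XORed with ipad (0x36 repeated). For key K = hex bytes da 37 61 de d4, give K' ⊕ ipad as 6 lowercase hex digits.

Key hex bytes da 37 61 de d4 is 5 bytes > B = 3, so hash it first: H(key) = 0f 15, then zero-pad to 3 bytes: K' = 0f 15 00.
XOR each byte with 0x36: 0f⊕36=39, 15⊕36=23, 00⊕36=36.

392336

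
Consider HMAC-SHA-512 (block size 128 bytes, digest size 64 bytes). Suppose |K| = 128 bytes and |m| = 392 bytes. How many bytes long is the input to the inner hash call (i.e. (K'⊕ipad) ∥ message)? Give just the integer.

520

Key is 128 ≤ 128 bytes, zero-padded: |K'| = 128.
Inner input = (K'⊕ipad) ∥ m → 128 + 392 = 520 bytes.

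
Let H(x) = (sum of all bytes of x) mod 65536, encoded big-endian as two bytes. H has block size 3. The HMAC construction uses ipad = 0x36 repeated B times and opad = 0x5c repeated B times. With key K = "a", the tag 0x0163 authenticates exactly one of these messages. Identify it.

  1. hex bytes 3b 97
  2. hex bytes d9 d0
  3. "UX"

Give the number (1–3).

Key "a" = 61 is 1 byte ≤ B = 3; zero-pad to 3 bytes: K' = 61 00 00.
K' ⊕ ipad = 57 36 36; K' ⊕ opad = 3d 5c 5c.
m1: inner = H(57 36 36 3b 97) = 01 95; tag = H(3d 5c 5c 01 95) = 018b
m2: inner = H(57 36 36 d9 d0) = 02 6c; tag = H(3d 5c 5c 02 6c) = 0163 ← matches
m3: inner = H(57 36 36 55 58) = 01 70; tag = H(3d 5c 5c 01 70) = 0166

2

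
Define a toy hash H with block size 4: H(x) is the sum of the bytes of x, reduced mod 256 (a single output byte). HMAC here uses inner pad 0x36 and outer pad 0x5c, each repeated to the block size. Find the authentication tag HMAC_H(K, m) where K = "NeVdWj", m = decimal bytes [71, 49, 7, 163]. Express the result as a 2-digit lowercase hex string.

62

Key "NeVdWj" = 4e 65 56 64 57 6a is 6 bytes > B = 4, so hash it first: H(key) = 2e, then zero-pad to 4 bytes: K' = 2e 00 00 00.
K' ⊕ ipad = 18 36 36 36.  K' ⊕ opad = 72 5c 5c 5c.
Inner input = (K'⊕ipad) ∥ m = 18 36 36 36 ∥ 47 31 07 a3.
Inner hash: sum = 24+54+54+54+71+49+7+163 = 476; mod 256 = 220 → dc.
Outer input = (K'⊕opad) ∥ inner = 72 5c 5c 5c ∥ dc.
Outer hash (tag): sum = 114+92+92+92+220 = 610; mod 256 = 98 → 62.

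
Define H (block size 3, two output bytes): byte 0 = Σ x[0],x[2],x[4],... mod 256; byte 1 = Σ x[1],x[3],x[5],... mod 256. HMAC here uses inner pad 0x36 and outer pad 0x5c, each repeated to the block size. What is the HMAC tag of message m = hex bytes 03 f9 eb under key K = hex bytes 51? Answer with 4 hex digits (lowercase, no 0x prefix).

8df2

Key hex bytes 51 is 1 byte ≤ B = 3; zero-pad to 3 bytes: K' = 51 00 00.
K' ⊕ ipad = 67 36 36.  K' ⊕ opad = 0d 5c 5c.
Inner input = (K'⊕ipad) ∥ m = 67 36 36 ∥ 03 f9 eb.
Inner hash: even-index sum = 406 mod 256 = 150; odd-index sum = 292 mod 256 = 36 → 96 24.
Outer input = (K'⊕opad) ∥ inner = 0d 5c 5c ∥ 96 24.
Outer hash (tag): even-index sum = 141 mod 256 = 141; odd-index sum = 242 mod 256 = 242 → 8d f2.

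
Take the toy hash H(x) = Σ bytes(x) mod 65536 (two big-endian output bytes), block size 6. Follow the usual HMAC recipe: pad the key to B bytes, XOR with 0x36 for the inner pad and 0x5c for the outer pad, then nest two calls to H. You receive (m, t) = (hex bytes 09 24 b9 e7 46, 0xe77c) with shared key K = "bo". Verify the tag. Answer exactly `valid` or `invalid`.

Key "bo" = 62 6f is 2 bytes ≤ B = 6; zero-pad to 6 bytes: K' = 62 6f 00 00 00 00.
K' ⊕ ipad = 54 59 36 36 36 36; K' ⊕ opad = 3e 33 5c 5c 5c 5c.
Inner hash: sum = 84+89+54+54+54+54+9+36+185+231+70 = 920 → 03 98.
Outer hash (recomputed tag): sum = 62+51+92+92+92+92+3+152 = 636 → 02 7c.
Recomputed tag = 027c; claimed = e77c → mismatch.

invalid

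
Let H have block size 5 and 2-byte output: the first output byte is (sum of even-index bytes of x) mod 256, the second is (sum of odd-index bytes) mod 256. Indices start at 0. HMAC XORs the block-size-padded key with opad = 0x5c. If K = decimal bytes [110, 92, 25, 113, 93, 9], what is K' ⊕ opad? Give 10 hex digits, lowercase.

Key decimal bytes [110, 92, 25, 113, 93, 9] = 6e 5c 19 71 5d 09 is 6 bytes > B = 5, so hash it first: H(key) = e4 d6, then zero-pad to 5 bytes: K' = e4 d6 00 00 00.
XOR each byte with 0x5c: e4⊕5c=b8, d6⊕5c=8a, 00⊕5c=5c, 00⊕5c=5c, 00⊕5c=5c.

b88a5c5c5c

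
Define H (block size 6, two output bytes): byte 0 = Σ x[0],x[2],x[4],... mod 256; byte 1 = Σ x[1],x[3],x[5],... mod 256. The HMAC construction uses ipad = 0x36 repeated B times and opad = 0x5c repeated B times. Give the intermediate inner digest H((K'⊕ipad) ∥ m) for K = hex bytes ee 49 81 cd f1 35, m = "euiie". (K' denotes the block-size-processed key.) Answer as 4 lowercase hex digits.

Key hex bytes ee 49 81 cd f1 35 is exactly B = 6 bytes: K' = ee 49 81 cd f1 35.
K' ⊕ ipad = d8 7f b7 fb c7 03.
Inner input = d8 7f b7 fb c7 03 ∥ 65 75 69 69 65.
Inner hash: even-index sum = 905 mod 256 = 137; odd-index sum = 603 mod 256 = 91 → 89 5b.

895b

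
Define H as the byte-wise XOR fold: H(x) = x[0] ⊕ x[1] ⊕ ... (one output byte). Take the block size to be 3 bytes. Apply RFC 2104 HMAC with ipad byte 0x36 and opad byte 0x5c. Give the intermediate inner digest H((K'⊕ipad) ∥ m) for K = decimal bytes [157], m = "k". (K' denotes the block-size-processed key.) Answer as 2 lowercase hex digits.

Key decimal bytes [157] = 9d is 1 byte ≤ B = 3; zero-pad to 3 bytes: K' = 9d 00 00.
K' ⊕ ipad = ab 36 36.
Inner input = ab 36 36 ∥ 6b.
Inner hash: XOR ab⊕36⊕36⊕6b = c0.

c0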